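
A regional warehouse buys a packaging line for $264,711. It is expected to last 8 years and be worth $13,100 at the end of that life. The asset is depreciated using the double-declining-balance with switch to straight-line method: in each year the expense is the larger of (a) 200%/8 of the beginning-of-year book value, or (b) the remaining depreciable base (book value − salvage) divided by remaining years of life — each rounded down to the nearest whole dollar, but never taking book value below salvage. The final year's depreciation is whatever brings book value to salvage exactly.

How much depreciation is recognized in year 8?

Depreciable base = $264,711 − $13,100 = $251,611.
Year 1: DB = ⌊$264,711 × 200%/8⌋ = $66,177; SL = ⌊$251,611/8⌋ = $31,451 → take DB $66,177. Book value $198,534.
Year 2: DB = ⌊$198,534 × 200%/8⌋ = $49,633; SL = ⌊$185,434/7⌋ = $26,490 → take DB $49,633. Book value $148,901.
Year 3: DB = ⌊$148,901 × 200%/8⌋ = $37,225; SL = ⌊$135,801/6⌋ = $22,633 → take DB $37,225. Book value $111,676.
Year 4: DB = ⌊$111,676 × 200%/8⌋ = $27,919; SL = ⌊$98,576/5⌋ = $19,715 → take DB $27,919. Book value $83,757.
Year 5: DB = ⌊$83,757 × 200%/8⌋ = $20,939; SL = ⌊$70,657/4⌋ = $17,664 → take DB $20,939. Book value $62,818.
Year 6: DB = ⌊$62,818 × 200%/8⌋ = $15,704; SL = ⌊$49,718/3⌋ = $16,572 → take SL $16,572. Book value $46,246.
Year 7: DB = ⌊$46,246 × 200%/8⌋ = $11,561; SL = ⌊$33,146/2⌋ = $16,573 → take SL $16,573. Book value $29,673.
Year 8 (final): $29,673 − $13,100 = $16,573. Book value $13,100.

$16,573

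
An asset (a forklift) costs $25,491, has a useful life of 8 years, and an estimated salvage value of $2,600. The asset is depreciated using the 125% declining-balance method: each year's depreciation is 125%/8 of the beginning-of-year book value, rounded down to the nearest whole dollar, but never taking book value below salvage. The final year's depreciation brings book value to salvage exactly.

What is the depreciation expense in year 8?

$5,163

Depreciable base = $25,491 − $2,600 = $22,891.
Year 1: ⌊$25,491 × 125%/8⌋ = $3,982. Book value $21,509.
Year 2: ⌊$21,509 × 125%/8⌋ = $3,360. Book value $18,149.
Year 3: ⌊$18,149 × 125%/8⌋ = $2,835. Book value $15,314.
Year 4: ⌊$15,314 × 125%/8⌋ = $2,392. Book value $12,922.
Year 5: ⌊$12,922 × 125%/8⌋ = $2,019. Book value $10,903.
Year 6: ⌊$10,903 × 125%/8⌋ = $1,703. Book value $9,200.
Year 7: ⌊$9,200 × 125%/8⌋ = $1,437. Book value $7,763.
Year 8 (final): $7,763 − $2,600 = $5,163. Book value $2,600.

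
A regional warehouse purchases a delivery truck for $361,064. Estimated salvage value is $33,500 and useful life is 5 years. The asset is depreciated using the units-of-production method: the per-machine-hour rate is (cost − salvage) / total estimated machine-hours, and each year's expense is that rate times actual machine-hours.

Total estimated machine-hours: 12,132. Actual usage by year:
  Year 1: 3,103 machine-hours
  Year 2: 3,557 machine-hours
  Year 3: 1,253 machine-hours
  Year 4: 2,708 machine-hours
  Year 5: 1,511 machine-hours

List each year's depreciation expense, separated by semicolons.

$83,781; $96,039; $33,831; $73,116; $40,797

Depreciable base = $361,064 − $33,500 = $327,564.
Rate = $327,564 / 12,132 machine-hours = $27 per machine-hour.
Year 1: 3,103 × $27 = $83,781. Book value $277,283.
Year 2: 3,557 × $27 = $96,039. Book value $181,244.
Year 3: 1,253 × $27 = $33,831. Book value $147,413.
Year 4: 2,708 × $27 = $73,116. Book value $74,297.
Year 5: 1,511 × $27 = $40,797. Book value $33,500.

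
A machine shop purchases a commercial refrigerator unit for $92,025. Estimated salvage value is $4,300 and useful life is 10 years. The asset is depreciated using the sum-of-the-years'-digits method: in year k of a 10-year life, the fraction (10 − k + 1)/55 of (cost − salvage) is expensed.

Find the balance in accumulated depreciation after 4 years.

Depreciable base = $92,025 − $4,300 = $87,725.
Sum of the years' digits = 10+9+8+7+6+5+4+3+2+1 = 55.
Year 1: $87,725 × 10/55 = $15,950. Book value $76,075.
Year 2: $87,725 × 9/55 = $14,355. Book value $61,720.
Year 3: $87,725 × 8/55 = $12,760. Book value $48,960.
Year 4: $87,725 × 7/55 = $11,165. Book value $37,795.
Accumulated through year 4 = $92,025 − $37,795 = $54,230.

$54,230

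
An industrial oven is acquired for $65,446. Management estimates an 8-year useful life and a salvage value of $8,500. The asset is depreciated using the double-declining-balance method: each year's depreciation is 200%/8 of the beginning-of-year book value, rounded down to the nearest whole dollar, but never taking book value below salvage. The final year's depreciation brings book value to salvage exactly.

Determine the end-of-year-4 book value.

$20,709

Depreciable base = $65,446 − $8,500 = $56,946.
Year 1: ⌊$65,446 × 200%/8⌋ = $16,361. Book value $49,085.
Year 2: ⌊$49,085 × 200%/8⌋ = $12,271. Book value $36,814.
Year 3: ⌊$36,814 × 200%/8⌋ = $9,203. Book value $27,611.
Year 4: ⌊$27,611 × 200%/8⌋ = $6,902. Book value $20,709.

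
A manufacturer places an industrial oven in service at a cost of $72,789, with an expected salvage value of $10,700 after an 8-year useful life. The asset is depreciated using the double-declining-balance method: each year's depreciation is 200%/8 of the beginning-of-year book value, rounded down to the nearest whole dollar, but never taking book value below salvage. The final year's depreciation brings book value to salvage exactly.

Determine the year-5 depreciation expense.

Depreciable base = $72,789 − $10,700 = $62,089.
Year 1: ⌊$72,789 × 200%/8⌋ = $18,197. Book value $54,592.
Year 2: ⌊$54,592 × 200%/8⌋ = $13,648. Book value $40,944.
Year 3: ⌊$40,944 × 200%/8⌋ = $10,236. Book value $30,708.
Year 4: ⌊$30,708 × 200%/8⌋ = $7,677. Book value $23,031.
Year 5: ⌊$23,031 × 200%/8⌋ = $5,757. Book value $17,274.

$5,757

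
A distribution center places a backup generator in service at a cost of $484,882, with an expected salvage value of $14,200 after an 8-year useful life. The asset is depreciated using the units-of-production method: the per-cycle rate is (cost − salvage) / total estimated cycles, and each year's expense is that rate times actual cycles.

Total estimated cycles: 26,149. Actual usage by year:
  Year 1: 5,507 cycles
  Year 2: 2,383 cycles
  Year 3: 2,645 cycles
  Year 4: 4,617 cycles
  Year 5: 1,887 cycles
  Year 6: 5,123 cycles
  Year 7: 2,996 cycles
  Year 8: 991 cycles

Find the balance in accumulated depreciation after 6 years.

$398,916

Depreciable base = $484,882 − $14,200 = $470,682.
Rate = $470,682 / 26,149 cycles = $18 per cycle.
Year 1: 5,507 × $18 = $99,126. Book value $385,756.
Year 2: 2,383 × $18 = $42,894. Book value $342,862.
Year 3: 2,645 × $18 = $47,610. Book value $295,252.
Year 4: 4,617 × $18 = $83,106. Book value $212,146.
Year 5: 1,887 × $18 = $33,966. Book value $178,180.
Year 6: 5,123 × $18 = $92,214. Book value $85,966.
Accumulated through year 6 = $484,882 − $85,966 = $398,916.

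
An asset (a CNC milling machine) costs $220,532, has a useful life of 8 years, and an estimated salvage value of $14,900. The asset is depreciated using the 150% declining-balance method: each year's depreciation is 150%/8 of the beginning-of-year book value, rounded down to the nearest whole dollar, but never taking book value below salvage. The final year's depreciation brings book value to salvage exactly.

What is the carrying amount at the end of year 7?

Depreciable base = $220,532 − $14,900 = $205,632.
Year 1: ⌊$220,532 × 150%/8⌋ = $41,349. Book value $179,183.
Year 2: ⌊$179,183 × 150%/8⌋ = $33,596. Book value $145,587.
Year 3: ⌊$145,587 × 150%/8⌋ = $27,297. Book value $118,290.
Year 4: ⌊$118,290 × 150%/8⌋ = $22,179. Book value $96,111.
Year 5: ⌊$96,111 × 150%/8⌋ = $18,020. Book value $78,091.
Year 6: ⌊$78,091 × 150%/8⌋ = $14,642. Book value $63,449.
Year 7: ⌊$63,449 × 150%/8⌋ = $11,896. Book value $51,553.

$51,553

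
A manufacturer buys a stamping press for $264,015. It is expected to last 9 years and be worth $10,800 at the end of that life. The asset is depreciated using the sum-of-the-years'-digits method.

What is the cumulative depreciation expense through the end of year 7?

$236,334

Depreciable base = $264,015 − $10,800 = $253,215.
Sum of the years' digits = 9+8+7+6+5+4+3+2+1 = 45.
Year 1: $253,215 × 9/45 = $50,643. Book value $213,372.
Year 2: $253,215 × 8/45 = $45,016. Book value $168,356.
Year 3: $253,215 × 7/45 = $39,389. Book value $128,967.
Year 4: $253,215 × 6/45 = $33,762. Book value $95,205.
Year 5: $253,215 × 5/45 = $28,135. Book value $67,070.
Year 6: $253,215 × 4/45 = $22,508. Book value $44,562.
Year 7: $253,215 × 3/45 = $16,881. Book value $27,681.
Accumulated through year 7 = $264,015 − $27,681 = $236,334.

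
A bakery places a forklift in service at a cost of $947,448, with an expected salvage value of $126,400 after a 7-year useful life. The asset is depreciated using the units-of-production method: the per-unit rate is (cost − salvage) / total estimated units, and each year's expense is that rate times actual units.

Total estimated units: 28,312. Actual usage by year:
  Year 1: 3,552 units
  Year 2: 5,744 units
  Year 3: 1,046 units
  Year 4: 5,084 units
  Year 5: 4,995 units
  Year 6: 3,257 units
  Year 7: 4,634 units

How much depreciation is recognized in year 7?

$134,386

Depreciable base = $947,448 − $126,400 = $821,048.
Rate = $821,048 / 28,312 units = $29 per unit.
Year 1: 3,552 × $29 = $103,008. Book value $844,440.
Year 2: 5,744 × $29 = $166,576. Book value $677,864.
Year 3: 1,046 × $29 = $30,334. Book value $647,530.
Year 4: 5,084 × $29 = $147,436. Book value $500,094.
Year 5: 4,995 × $29 = $144,855. Book value $355,239.
Year 6: 3,257 × $29 = $94,453. Book value $260,786.
Year 7: 4,634 × $29 = $134,386. Book value $126,400.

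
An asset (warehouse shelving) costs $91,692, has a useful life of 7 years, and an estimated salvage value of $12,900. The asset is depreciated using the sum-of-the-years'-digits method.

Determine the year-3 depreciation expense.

Depreciable base = $91,692 − $12,900 = $78,792.
Sum of the years' digits = 7+6+5+4+3+2+1 = 28.
Year 1: $78,792 × 7/28 = $19,698. Book value $71,994.
Year 2: $78,792 × 6/28 = $16,884. Book value $55,110.
Year 3: $78,792 × 5/28 = $14,070. Book value $41,040.

$14,070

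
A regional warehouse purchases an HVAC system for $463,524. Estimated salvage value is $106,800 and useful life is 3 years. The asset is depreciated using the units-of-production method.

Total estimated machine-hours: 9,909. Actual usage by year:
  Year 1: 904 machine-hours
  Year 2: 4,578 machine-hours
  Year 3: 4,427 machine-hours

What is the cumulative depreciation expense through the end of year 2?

$197,352

Depreciable base = $463,524 − $106,800 = $356,724.
Rate = $356,724 / 9,909 machine-hours = $36 per machine-hour.
Year 1: 904 × $36 = $32,544. Book value $430,980.
Year 2: 4,578 × $36 = $164,808. Book value $266,172.
Accumulated through year 2 = $463,524 − $266,172 = $197,352.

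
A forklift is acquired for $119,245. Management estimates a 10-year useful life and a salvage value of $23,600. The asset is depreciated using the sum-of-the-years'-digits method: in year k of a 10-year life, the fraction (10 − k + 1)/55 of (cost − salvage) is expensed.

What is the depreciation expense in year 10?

$1,739

Depreciable base = $119,245 − $23,600 = $95,645.
Sum of the years' digits = 10+9+8+7+6+5+4+3+2+1 = 55.
Year 1: $95,645 × 10/55 = $17,390. Book value $101,855.
Year 2: $95,645 × 9/55 = $15,651. Book value $86,204.
Year 3: $95,645 × 8/55 = $13,912. Book value $72,292.
Year 4: $95,645 × 7/55 = $12,173. Book value $60,119.
Year 5: $95,645 × 6/55 = $10,434. Book value $49,685.
Year 6: $95,645 × 5/55 = $8,695. Book value $40,990.
Year 7: $95,645 × 4/55 = $6,956. Book value $34,034.
Year 8: $95,645 × 3/55 = $5,217. Book value $28,817.
Year 9: $95,645 × 2/55 = $3,478. Book value $25,339.
Year 10: $95,645 × 1/55 = $1,739. Book value $23,600.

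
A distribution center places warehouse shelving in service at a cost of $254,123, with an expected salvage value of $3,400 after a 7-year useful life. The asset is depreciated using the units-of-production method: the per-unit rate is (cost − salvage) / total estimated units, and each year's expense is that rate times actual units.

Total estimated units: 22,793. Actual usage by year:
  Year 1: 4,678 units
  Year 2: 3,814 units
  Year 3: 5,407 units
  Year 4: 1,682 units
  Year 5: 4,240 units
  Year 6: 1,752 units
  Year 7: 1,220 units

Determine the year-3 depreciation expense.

Depreciable base = $254,123 − $3,400 = $250,723.
Rate = $250,723 / 22,793 units = $11 per unit.
Year 1: 4,678 × $11 = $51,458. Book value $202,665.
Year 2: 3,814 × $11 = $41,954. Book value $160,711.
Year 3: 5,407 × $11 = $59,477. Book value $101,234.

$59,477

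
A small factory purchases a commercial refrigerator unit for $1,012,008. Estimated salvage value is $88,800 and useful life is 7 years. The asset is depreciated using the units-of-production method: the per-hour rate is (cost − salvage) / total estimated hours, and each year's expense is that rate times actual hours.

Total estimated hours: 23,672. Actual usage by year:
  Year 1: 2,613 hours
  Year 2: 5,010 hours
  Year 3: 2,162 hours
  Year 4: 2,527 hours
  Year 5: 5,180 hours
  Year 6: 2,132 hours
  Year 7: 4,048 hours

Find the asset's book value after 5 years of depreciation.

$329,820

Depreciable base = $1,012,008 − $88,800 = $923,208.
Rate = $923,208 / 23,672 hours = $39 per hour.
Year 1: 2,613 × $39 = $101,907. Book value $910,101.
Year 2: 5,010 × $39 = $195,390. Book value $714,711.
Year 3: 2,162 × $39 = $84,318. Book value $630,393.
Year 4: 2,527 × $39 = $98,553. Book value $531,840.
Year 5: 5,180 × $39 = $202,020. Book value $329,820.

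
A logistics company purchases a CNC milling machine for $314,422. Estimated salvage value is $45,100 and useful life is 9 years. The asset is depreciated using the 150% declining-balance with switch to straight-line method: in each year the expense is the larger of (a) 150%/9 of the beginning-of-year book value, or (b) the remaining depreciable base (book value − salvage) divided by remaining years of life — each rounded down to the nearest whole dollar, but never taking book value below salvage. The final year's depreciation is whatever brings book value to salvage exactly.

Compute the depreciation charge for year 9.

Depreciable base = $314,422 − $45,100 = $269,322.
Year 1: DB = ⌊$314,422 × 150%/9⌋ = $52,403; SL = ⌊$269,322/9⌋ = $29,924 → take DB $52,403. Book value $262,019.
Year 2: DB = ⌊$262,019 × 150%/9⌋ = $43,669; SL = ⌊$216,919/8⌋ = $27,114 → take DB $43,669. Book value $218,350.
Year 3: DB = ⌊$218,350 × 150%/9⌋ = $36,391; SL = ⌊$173,250/7⌋ = $24,750 → take DB $36,391. Book value $181,959.
Year 4: DB = ⌊$181,959 × 150%/9⌋ = $30,326; SL = ⌊$136,859/6⌋ = $22,809 → take DB $30,326. Book value $151,633.
Year 5: DB = ⌊$151,633 × 150%/9⌋ = $25,272; SL = ⌊$106,533/5⌋ = $21,306 → take DB $25,272. Book value $126,361.
Year 6: DB = ⌊$126,361 × 150%/9⌋ = $21,060; SL = ⌊$81,261/4⌋ = $20,315 → take DB $21,060. Book value $105,301.
Year 7: DB = ⌊$105,301 × 150%/9⌋ = $17,550; SL = ⌊$60,201/3⌋ = $20,067 → take SL $20,067. Book value $85,234.
Year 8: DB = ⌊$85,234 × 150%/9⌋ = $14,205; SL = ⌊$40,134/2⌋ = $20,067 → take SL $20,067. Book value $65,167.
Year 9 (final): $65,167 − $45,100 = $20,067. Book value $45,100.

$20,067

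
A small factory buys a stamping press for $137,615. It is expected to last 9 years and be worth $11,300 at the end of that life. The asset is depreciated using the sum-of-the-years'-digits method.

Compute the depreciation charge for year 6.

Depreciable base = $137,615 − $11,300 = $126,315.
Sum of the years' digits = 9+8+7+6+5+4+3+2+1 = 45.
Year 1: $126,315 × 9/45 = $25,263. Book value $112,352.
Year 2: $126,315 × 8/45 = $22,456. Book value $89,896.
Year 3: $126,315 × 7/45 = $19,649. Book value $70,247.
Year 4: $126,315 × 6/45 = $16,842. Book value $53,405.
Year 5: $126,315 × 5/45 = $14,035. Book value $39,370.
Year 6: $126,315 × 4/45 = $11,228. Book value $28,142.

$11,228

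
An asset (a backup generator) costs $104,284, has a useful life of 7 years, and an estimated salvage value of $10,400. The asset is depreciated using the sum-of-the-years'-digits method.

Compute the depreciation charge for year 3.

$16,765

Depreciable base = $104,284 − $10,400 = $93,884.
Sum of the years' digits = 7+6+5+4+3+2+1 = 28.
Year 1: $93,884 × 7/28 = $23,471. Book value $80,813.
Year 2: $93,884 × 6/28 = $20,118. Book value $60,695.
Year 3: $93,884 × 5/28 = $16,765. Book value $43,930.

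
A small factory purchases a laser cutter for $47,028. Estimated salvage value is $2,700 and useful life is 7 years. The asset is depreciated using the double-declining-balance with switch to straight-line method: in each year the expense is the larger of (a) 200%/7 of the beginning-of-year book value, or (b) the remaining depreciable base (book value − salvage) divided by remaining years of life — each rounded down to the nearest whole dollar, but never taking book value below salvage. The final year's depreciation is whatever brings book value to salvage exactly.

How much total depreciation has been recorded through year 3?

Depreciable base = $47,028 − $2,700 = $44,328.
Year 1: DB = ⌊$47,028 × 200%/7⌋ = $13,436; SL = ⌊$44,328/7⌋ = $6,332 → take DB $13,436. Book value $33,592.
Year 2: DB = ⌊$33,592 × 200%/7⌋ = $9,597; SL = ⌊$30,892/6⌋ = $5,148 → take DB $9,597. Book value $23,995.
Year 3: DB = ⌊$23,995 × 200%/7⌋ = $6,855; SL = ⌊$21,295/5⌋ = $4,259 → take DB $6,855. Book value $17,140.
Accumulated through year 3 = $47,028 − $17,140 = $29,888.

$29,888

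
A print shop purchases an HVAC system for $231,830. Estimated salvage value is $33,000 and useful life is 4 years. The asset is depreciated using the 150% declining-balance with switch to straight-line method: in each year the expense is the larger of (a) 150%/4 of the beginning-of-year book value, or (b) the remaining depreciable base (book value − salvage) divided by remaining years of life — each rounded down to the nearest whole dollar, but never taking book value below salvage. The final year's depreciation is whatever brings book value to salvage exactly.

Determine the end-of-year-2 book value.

$90,559

Depreciable base = $231,830 − $33,000 = $198,830.
Year 1: DB = ⌊$231,830 × 150%/4⌋ = $86,936; SL = ⌊$198,830/4⌋ = $49,707 → take DB $86,936. Book value $144,894.
Year 2: DB = ⌊$144,894 × 150%/4⌋ = $54,335; SL = ⌊$111,894/3⌋ = $37,298 → take DB $54,335. Book value $90,559.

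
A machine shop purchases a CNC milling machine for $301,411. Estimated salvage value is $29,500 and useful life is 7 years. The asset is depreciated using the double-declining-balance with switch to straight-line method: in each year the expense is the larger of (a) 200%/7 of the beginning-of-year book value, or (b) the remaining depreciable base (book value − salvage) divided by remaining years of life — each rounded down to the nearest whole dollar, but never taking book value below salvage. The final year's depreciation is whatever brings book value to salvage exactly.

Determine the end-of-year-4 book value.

$78,461

Depreciable base = $301,411 − $29,500 = $271,911.
Year 1: DB = ⌊$301,411 × 200%/7⌋ = $86,117; SL = ⌊$271,911/7⌋ = $38,844 → take DB $86,117. Book value $215,294.
Year 2: DB = ⌊$215,294 × 200%/7⌋ = $61,512; SL = ⌊$185,794/6⌋ = $30,965 → take DB $61,512. Book value $153,782.
Year 3: DB = ⌊$153,782 × 200%/7⌋ = $43,937; SL = ⌊$124,282/5⌋ = $24,856 → take DB $43,937. Book value $109,845.
Year 4: DB = ⌊$109,845 × 200%/7⌋ = $31,384; SL = ⌊$80,345/4⌋ = $20,086 → take DB $31,384. Book value $78,461.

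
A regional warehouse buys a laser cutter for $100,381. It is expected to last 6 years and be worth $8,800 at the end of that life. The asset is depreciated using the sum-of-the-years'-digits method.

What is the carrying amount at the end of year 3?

Depreciable base = $100,381 − $8,800 = $91,581.
Sum of the years' digits = 6+5+4+3+2+1 = 21.
Year 1: $91,581 × 6/21 = $26,166. Book value $74,215.
Year 2: $91,581 × 5/21 = $21,805. Book value $52,410.
Year 3: $91,581 × 4/21 = $17,444. Book value $34,966.

$34,966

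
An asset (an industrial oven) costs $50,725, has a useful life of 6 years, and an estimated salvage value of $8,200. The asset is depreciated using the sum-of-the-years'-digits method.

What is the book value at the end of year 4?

Depreciable base = $50,725 − $8,200 = $42,525.
Sum of the years' digits = 6+5+4+3+2+1 = 21.
Year 1: $42,525 × 6/21 = $12,150. Book value $38,575.
Year 2: $42,525 × 5/21 = $10,125. Book value $28,450.
Year 3: $42,525 × 4/21 = $8,100. Book value $20,350.
Year 4: $42,525 × 3/21 = $6,075. Book value $14,275.

$14,275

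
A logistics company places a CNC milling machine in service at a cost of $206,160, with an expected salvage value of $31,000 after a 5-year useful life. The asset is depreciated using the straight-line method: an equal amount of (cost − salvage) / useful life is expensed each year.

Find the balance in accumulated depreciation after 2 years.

$70,064

Depreciable base = $206,160 − $31,000 = $175,160.
Annual expense = $175,160 / 5 = $35,032.
End of year 1: book value $171,128.
End of year 2: book value $136,096.
Accumulated through year 2 = $206,160 − $136,096 = $70,064.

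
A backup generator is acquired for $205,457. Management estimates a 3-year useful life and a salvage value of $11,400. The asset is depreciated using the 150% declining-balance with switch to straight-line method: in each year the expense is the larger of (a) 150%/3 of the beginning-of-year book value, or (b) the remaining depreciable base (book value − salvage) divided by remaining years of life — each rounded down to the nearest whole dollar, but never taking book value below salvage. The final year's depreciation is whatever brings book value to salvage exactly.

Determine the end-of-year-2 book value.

$51,365

Depreciable base = $205,457 − $11,400 = $194,057.
Year 1: DB = ⌊$205,457 × 150%/3⌋ = $102,728; SL = ⌊$194,057/3⌋ = $64,685 → take DB $102,728. Book value $102,729.
Year 2: DB = ⌊$102,729 × 150%/3⌋ = $51,364; SL = ⌊$91,329/2⌋ = $45,664 → take DB $51,364. Book value $51,365.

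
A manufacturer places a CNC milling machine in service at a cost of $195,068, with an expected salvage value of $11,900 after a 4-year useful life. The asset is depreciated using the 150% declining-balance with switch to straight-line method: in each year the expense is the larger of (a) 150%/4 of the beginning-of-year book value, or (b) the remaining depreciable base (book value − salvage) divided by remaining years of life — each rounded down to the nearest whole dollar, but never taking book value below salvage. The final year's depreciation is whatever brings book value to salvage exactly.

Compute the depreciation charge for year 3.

$32,149

Depreciable base = $195,068 − $11,900 = $183,168.
Year 1: DB = ⌊$195,068 × 150%/4⌋ = $73,150; SL = ⌊$183,168/4⌋ = $45,792 → take DB $73,150. Book value $121,918.
Year 2: DB = ⌊$121,918 × 150%/4⌋ = $45,719; SL = ⌊$110,018/3⌋ = $36,672 → take DB $45,719. Book value $76,199.
Year 3: DB = ⌊$76,199 × 150%/4⌋ = $28,574; SL = ⌊$64,299/2⌋ = $32,149 → take SL $32,149. Book value $44,050.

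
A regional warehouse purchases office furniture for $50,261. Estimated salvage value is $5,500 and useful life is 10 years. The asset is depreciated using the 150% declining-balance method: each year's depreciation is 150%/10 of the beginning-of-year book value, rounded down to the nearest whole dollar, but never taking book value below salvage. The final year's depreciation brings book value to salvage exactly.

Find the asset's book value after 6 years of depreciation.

Depreciable base = $50,261 − $5,500 = $44,761.
Year 1: ⌊$50,261 × 150%/10⌋ = $7,539. Book value $42,722.
Year 2: ⌊$42,722 × 150%/10⌋ = $6,408. Book value $36,314.
Year 3: ⌊$36,314 × 150%/10⌋ = $5,447. Book value $30,867.
Year 4: ⌊$30,867 × 150%/10⌋ = $4,630. Book value $26,237.
Year 5: ⌊$26,237 × 150%/10⌋ = $3,935. Book value $22,302.
Year 6: ⌊$22,302 × 150%/10⌋ = $3,345. Book value $18,957.

$18,957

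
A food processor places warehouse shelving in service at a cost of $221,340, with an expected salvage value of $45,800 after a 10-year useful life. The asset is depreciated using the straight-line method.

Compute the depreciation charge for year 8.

Depreciable base = $221,340 − $45,800 = $175,540.
Annual expense = $175,540 / 10 = $17,554.

$17,554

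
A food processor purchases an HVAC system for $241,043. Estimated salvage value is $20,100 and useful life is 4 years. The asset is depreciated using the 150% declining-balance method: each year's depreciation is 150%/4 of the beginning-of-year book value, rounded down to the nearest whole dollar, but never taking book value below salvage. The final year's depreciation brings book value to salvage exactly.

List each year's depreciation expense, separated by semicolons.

$90,391; $56,494; $35,309; $38,749

Depreciable base = $241,043 − $20,100 = $220,943.
Year 1: ⌊$241,043 × 150%/4⌋ = $90,391. Book value $150,652.
Year 2: ⌊$150,652 × 150%/4⌋ = $56,494. Book value $94,158.
Year 3: ⌊$94,158 × 150%/4⌋ = $35,309. Book value $58,849.
Year 4 (final): $58,849 − $20,100 = $38,749. Book value $20,100.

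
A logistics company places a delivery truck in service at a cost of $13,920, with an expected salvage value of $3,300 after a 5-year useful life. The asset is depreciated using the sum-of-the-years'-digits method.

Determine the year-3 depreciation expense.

Depreciable base = $13,920 − $3,300 = $10,620.
Sum of the years' digits = 5+4+3+2+1 = 15.
Year 1: $10,620 × 5/15 = $3,540. Book value $10,380.
Year 2: $10,620 × 4/15 = $2,832. Book value $7,548.
Year 3: $10,620 × 3/15 = $2,124. Book value $5,424.

$2,124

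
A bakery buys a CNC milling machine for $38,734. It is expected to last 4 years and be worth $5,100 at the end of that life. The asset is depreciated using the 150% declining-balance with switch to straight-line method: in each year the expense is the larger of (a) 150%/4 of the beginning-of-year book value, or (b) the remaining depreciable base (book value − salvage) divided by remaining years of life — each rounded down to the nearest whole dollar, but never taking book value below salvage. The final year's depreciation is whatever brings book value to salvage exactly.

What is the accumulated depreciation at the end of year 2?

Depreciable base = $38,734 − $5,100 = $33,634.
Year 1: DB = ⌊$38,734 × 150%/4⌋ = $14,525; SL = ⌊$33,634/4⌋ = $8,408 → take DB $14,525. Book value $24,209.
Year 2: DB = ⌊$24,209 × 150%/4⌋ = $9,078; SL = ⌊$19,109/3⌋ = $6,369 → take DB $9,078. Book value $15,131.
Accumulated through year 2 = $38,734 − $15,131 = $23,603.

$23,603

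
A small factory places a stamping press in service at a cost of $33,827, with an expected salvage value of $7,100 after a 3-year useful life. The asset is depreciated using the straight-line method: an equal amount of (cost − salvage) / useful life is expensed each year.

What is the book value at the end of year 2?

Depreciable base = $33,827 − $7,100 = $26,727.
Annual expense = $26,727 / 3 = $8,909.
End of year 1: book value $24,918.
End of year 2: book value $16,009.

$16,009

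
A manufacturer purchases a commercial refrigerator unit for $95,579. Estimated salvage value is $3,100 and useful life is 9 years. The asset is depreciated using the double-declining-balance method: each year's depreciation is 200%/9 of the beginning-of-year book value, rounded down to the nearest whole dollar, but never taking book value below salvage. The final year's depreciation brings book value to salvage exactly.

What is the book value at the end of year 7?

Depreciable base = $95,579 − $3,100 = $92,479.
Year 1: ⌊$95,579 × 200%/9⌋ = $21,239. Book value $74,340.
Year 2: ⌊$74,340 × 200%/9⌋ = $16,520. Book value $57,820.
Year 3: ⌊$57,820 × 200%/9⌋ = $12,848. Book value $44,972.
Year 4: ⌊$44,972 × 200%/9⌋ = $9,993. Book value $34,979.
Year 5: ⌊$34,979 × 200%/9⌋ = $7,773. Book value $27,206.
Year 6: ⌊$27,206 × 200%/9⌋ = $6,045. Book value $21,161.
Year 7: ⌊$21,161 × 200%/9⌋ = $4,702. Book value $16,459.

$16,459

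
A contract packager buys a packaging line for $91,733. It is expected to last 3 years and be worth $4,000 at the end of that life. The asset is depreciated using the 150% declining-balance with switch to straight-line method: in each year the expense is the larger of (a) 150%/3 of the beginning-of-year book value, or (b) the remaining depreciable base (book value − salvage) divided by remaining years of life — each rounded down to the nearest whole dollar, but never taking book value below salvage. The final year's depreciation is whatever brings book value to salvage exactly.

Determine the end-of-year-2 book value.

Depreciable base = $91,733 − $4,000 = $87,733.
Year 1: DB = ⌊$91,733 × 150%/3⌋ = $45,866; SL = ⌊$87,733/3⌋ = $29,244 → take DB $45,866. Book value $45,867.
Year 2: DB = ⌊$45,867 × 150%/3⌋ = $22,933; SL = ⌊$41,867/2⌋ = $20,933 → take DB $22,933. Book value $22,934.

$22,934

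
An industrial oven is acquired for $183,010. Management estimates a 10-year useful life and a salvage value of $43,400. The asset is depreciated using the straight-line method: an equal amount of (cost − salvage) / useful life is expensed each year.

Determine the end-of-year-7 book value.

Depreciable base = $183,010 − $43,400 = $139,610.
Annual expense = $139,610 / 10 = $13,961.
End of year 1: book value $169,049.
End of year 2: book value $155,088.
End of year 3: book value $141,127.
End of year 4: book value $127,166.
End of year 5: book value $113,205.
End of year 6: book value $99,244.
End of year 7: book value $85,283.

$85,283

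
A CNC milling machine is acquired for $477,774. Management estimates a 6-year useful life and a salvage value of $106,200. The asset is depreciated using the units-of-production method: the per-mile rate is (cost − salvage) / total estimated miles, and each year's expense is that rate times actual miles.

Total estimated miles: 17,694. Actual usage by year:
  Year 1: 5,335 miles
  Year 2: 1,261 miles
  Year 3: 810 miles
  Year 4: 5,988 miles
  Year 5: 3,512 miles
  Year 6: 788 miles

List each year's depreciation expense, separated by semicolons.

Depreciable base = $477,774 − $106,200 = $371,574.
Rate = $371,574 / 17,694 miles = $21 per mile.
Year 1: 5,335 × $21 = $112,035. Book value $365,739.
Year 2: 1,261 × $21 = $26,481. Book value $339,258.
Year 3: 810 × $21 = $17,010. Book value $322,248.
Year 4: 5,988 × $21 = $125,748. Book value $196,500.
Year 5: 3,512 × $21 = $73,752. Book value $122,748.
Year 6: 788 × $21 = $16,548. Book value $106,200.

$112,035; $26,481; $17,010; $125,748; $73,752; $16,548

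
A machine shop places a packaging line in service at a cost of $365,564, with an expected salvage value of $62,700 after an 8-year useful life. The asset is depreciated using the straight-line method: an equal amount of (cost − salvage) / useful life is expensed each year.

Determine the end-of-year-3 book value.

$251,990

Depreciable base = $365,564 − $62,700 = $302,864.
Annual expense = $302,864 / 8 = $37,858.
End of year 1: book value $327,706.
End of year 2: book value $289,848.
End of year 3: book value $251,990.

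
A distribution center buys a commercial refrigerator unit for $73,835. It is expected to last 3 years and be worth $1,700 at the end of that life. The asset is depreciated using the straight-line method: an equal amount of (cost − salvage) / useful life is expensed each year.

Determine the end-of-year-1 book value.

$49,790

Depreciable base = $73,835 − $1,700 = $72,135.
Annual expense = $72,135 / 3 = $24,045.
End of year 1: book value $49,790.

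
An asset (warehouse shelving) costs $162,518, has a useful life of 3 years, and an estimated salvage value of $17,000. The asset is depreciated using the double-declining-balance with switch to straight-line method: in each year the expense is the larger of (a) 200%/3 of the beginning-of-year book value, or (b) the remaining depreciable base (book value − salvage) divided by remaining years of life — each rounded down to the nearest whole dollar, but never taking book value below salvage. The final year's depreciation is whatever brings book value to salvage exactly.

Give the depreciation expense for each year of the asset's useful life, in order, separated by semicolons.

Depreciable base = $162,518 − $17,000 = $145,518.
Year 1: DB = ⌊$162,518 × 200%/3⌋ = $108,345; SL = ⌊$145,518/3⌋ = $48,506 → take DB $108,345. Book value $54,173.
Year 2: DB = ⌊$54,173 × 200%/3⌋ = $36,115; SL = ⌊$37,173/2⌋ = $18,586 → take DB $36,115. Book value $18,058.
Year 3 (final): $18,058 − $17,000 = $1,058. Book value $17,000.

$108,345; $36,115; $1,058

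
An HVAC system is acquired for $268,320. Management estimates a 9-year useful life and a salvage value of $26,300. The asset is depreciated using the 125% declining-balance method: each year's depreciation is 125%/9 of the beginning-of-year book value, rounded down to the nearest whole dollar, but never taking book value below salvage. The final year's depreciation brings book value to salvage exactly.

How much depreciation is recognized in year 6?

$17,645

Depreciable base = $268,320 − $26,300 = $242,020.
Year 1: ⌊$268,320 × 125%/9⌋ = $37,266. Book value $231,054.
Year 2: ⌊$231,054 × 125%/9⌋ = $32,090. Book value $198,964.
Year 3: ⌊$198,964 × 125%/9⌋ = $27,633. Book value $171,331.
Year 4: ⌊$171,331 × 125%/9⌋ = $23,795. Book value $147,536.
Year 5: ⌊$147,536 × 125%/9⌋ = $20,491. Book value $127,045.
Year 6: ⌊$127,045 × 125%/9⌋ = $17,645. Book value $109,400.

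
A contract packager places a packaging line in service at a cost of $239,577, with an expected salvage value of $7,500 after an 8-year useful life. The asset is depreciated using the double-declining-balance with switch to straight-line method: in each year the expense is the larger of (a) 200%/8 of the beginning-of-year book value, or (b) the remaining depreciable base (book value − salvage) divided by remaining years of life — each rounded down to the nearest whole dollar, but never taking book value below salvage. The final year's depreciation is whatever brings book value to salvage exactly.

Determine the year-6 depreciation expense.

$16,451

Depreciable base = $239,577 − $7,500 = $232,077.
Year 1: DB = ⌊$239,577 × 200%/8⌋ = $59,894; SL = ⌊$232,077/8⌋ = $29,009 → take DB $59,894. Book value $179,683.
Year 2: DB = ⌊$179,683 × 200%/8⌋ = $44,920; SL = ⌊$172,183/7⌋ = $24,597 → take DB $44,920. Book value $134,763.
Year 3: DB = ⌊$134,763 × 200%/8⌋ = $33,690; SL = ⌊$127,263/6⌋ = $21,210 → take DB $33,690. Book value $101,073.
Year 4: DB = ⌊$101,073 × 200%/8⌋ = $25,268; SL = ⌊$93,573/5⌋ = $18,714 → take DB $25,268. Book value $75,805.
Year 5: DB = ⌊$75,805 × 200%/8⌋ = $18,951; SL = ⌊$68,305/4⌋ = $17,076 → take DB $18,951. Book value $56,854.
Year 6: DB = ⌊$56,854 × 200%/8⌋ = $14,213; SL = ⌊$49,354/3⌋ = $16,451 → take SL $16,451. Book value $40,403.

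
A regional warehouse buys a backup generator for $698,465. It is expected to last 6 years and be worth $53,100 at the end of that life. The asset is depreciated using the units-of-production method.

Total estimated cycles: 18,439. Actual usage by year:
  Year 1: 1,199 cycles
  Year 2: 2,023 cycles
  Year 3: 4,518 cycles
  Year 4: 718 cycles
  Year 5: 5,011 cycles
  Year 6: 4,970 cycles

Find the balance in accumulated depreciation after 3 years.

Depreciable base = $698,465 − $53,100 = $645,365.
Rate = $645,365 / 18,439 cycles = $35 per cycle.
Year 1: 1,199 × $35 = $41,965. Book value $656,500.
Year 2: 2,023 × $35 = $70,805. Book value $585,695.
Year 3: 4,518 × $35 = $158,130. Book value $427,565.
Accumulated through year 3 = $698,465 − $427,565 = $270,900.

$270,900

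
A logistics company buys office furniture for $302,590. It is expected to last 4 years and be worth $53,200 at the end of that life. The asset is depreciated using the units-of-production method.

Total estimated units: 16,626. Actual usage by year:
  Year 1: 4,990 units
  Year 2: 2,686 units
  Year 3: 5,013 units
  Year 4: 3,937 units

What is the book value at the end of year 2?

$187,450

Depreciable base = $302,590 − $53,200 = $249,390.
Rate = $249,390 / 16,626 units = $15 per unit.
Year 1: 4,990 × $15 = $74,850. Book value $227,740.
Year 2: 2,686 × $15 = $40,290. Book value $187,450.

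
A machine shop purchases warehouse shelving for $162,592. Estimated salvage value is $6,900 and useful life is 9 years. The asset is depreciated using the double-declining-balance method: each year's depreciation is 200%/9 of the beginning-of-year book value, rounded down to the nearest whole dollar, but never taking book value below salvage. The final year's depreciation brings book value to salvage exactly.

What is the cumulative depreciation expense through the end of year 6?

Depreciable base = $162,592 − $6,900 = $155,692.
Year 1: ⌊$162,592 × 200%/9⌋ = $36,131. Book value $126,461.
Year 2: ⌊$126,461 × 200%/9⌋ = $28,102. Book value $98,359.
Year 3: ⌊$98,359 × 200%/9⌋ = $21,857. Book value $76,502.
Year 4: ⌊$76,502 × 200%/9⌋ = $17,000. Book value $59,502.
Year 5: ⌊$59,502 × 200%/9⌋ = $13,222. Book value $46,280.
Year 6: ⌊$46,280 × 200%/9⌋ = $10,284. Book value $35,996.
Accumulated through year 6 = $162,592 − $35,996 = $126,596.

$126,596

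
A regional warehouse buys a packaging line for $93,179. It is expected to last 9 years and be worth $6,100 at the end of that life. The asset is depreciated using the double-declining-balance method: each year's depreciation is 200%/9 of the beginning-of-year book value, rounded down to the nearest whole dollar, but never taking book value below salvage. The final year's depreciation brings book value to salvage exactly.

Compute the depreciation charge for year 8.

Depreciable base = $93,179 − $6,100 = $87,079.
Year 1: ⌊$93,179 × 200%/9⌋ = $20,706. Book value $72,473.
Year 2: ⌊$72,473 × 200%/9⌋ = $16,105. Book value $56,368.
Year 3: ⌊$56,368 × 200%/9⌋ = $12,526. Book value $43,842.
Year 4: ⌊$43,842 × 200%/9⌋ = $9,742. Book value $34,100.
Year 5: ⌊$34,100 × 200%/9⌋ = $7,577. Book value $26,523.
Year 6: ⌊$26,523 × 200%/9⌋ = $5,894. Book value $20,629.
Year 7: ⌊$20,629 × 200%/9⌋ = $4,584. Book value $16,045.
Year 8: ⌊$16,045 × 200%/9⌋ = $3,565. Book value $12,480.

$3,565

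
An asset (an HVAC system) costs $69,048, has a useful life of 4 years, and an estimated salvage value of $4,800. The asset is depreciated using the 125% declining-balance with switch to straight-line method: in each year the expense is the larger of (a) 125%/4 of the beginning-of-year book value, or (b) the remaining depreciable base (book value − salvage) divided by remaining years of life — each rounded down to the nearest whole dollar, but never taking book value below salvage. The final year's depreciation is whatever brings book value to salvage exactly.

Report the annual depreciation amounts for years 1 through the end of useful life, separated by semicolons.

Depreciable base = $69,048 − $4,800 = $64,248.
Year 1: DB = ⌊$69,048 × 125%/4⌋ = $21,577; SL = ⌊$64,248/4⌋ = $16,062 → take DB $21,577. Book value $47,471.
Year 2: DB = ⌊$47,471 × 125%/4⌋ = $14,834; SL = ⌊$42,671/3⌋ = $14,223 → take DB $14,834. Book value $32,637.
Year 3: DB = ⌊$32,637 × 125%/4⌋ = $10,199; SL = ⌊$27,837/2⌋ = $13,918 → take SL $13,918. Book value $18,719.
Year 4 (final): $18,719 − $4,800 = $13,919. Book value $4,800.

$21,577; $14,834; $13,918; $13,919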